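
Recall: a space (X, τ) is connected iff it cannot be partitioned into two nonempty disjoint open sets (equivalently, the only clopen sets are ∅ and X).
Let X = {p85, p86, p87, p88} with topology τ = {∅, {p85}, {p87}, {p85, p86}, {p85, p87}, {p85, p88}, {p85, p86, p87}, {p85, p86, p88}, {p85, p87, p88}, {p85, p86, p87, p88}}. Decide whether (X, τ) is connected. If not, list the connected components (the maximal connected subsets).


(X, τ) is disconnected; components = [{p87}, {p85, p86, p88}].

Find clopen sets (U ∈ τ with X ∖ U ∈ τ):
  U = ∅, X ∖ U = {p85, p86, p87, p88} — both open, so U is clopen.
  U = {p87}, X ∖ U = {p85, p86, p88} — both open, so U is clopen.
  U = {p85, p86, p88}, X ∖ U = {p87} — both open, so U is clopen.
  U = {p85, p86, p87, p88}, X ∖ U = ∅ — both open, so U is clopen.
Nontrivial clopen(s) exist: e.g. {p85, p86, p88}. So (X, τ) is disconnected.
Compute connected components by grouping points that agree on all clopens:
  component: {p87}
  component: {p85, p86, p88}


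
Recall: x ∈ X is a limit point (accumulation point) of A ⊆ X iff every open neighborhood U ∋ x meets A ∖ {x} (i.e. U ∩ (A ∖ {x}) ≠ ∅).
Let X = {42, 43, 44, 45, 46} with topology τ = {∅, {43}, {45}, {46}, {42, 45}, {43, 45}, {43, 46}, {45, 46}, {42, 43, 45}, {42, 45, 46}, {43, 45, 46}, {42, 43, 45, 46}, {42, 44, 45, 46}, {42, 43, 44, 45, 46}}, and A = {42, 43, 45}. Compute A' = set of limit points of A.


A' = {42, 44}

For each x ∈ X, list the open sets U ∈ τ with x ∈ U, then check whether U ∩ (A ∖ {x}) ≠ ∅ for every such U.
  x = 42: opens ∋ x are {42, 45}, {42, 43, 45}, {42, 45, 46}, {42, 43, 45, 46}, {42, 44, 45, 46}, {42, 43, 44, 45, 46}; each meets A ∖ {42}, so x IS a limit point.
  x = 43: open {43} ∋ x has {43} ∩ (A ∖ {43}) = ∅, so x is NOT a limit point.
  x = 44: opens ∋ x are {42, 44, 45, 46}, {42, 43, 44, 45, 46}; each meets A ∖ {44}, so x IS a limit point.
  x = 45: open {45} ∋ x has {45} ∩ (A ∖ {45}) = ∅, so x is NOT a limit point.
  x = 46: open {46} ∋ x has {46} ∩ (A ∖ {46}) = ∅, so x is NOT a limit point.
Collecting: A' = {42, 44}.


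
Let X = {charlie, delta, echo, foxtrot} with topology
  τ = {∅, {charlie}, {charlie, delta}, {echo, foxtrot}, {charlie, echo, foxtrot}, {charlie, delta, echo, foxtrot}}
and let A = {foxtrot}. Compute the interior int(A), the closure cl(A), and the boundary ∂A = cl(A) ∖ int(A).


int(A) = ∅, cl(A) = {echo, foxtrot}, ∂A = {echo, foxtrot}.

Closed sets in (X, τ) are complements of opens:
  closed(X, τ) = {∅, {delta}, {charlie, delta}, {echo, foxtrot}, {delta, echo, foxtrot}, {charlie, delta, echo, foxtrot}}.
int(A) = ⋃ {U ∈ τ : U ⊆ A}. Opens contained in A: ∅.
Taking the union of these: int(A) = ∅.
cl(A) = ⋂ {C closed : A ⊆ C}. Closed sets containing A: {echo, foxtrot}, {delta, echo, foxtrot}, {charlie, delta, echo, foxtrot}.
Intersecting these: cl(A) = {echo, foxtrot}.
∂A = cl(A) ∖ int(A) = {echo, foxtrot} ∖ ∅ = {echo, foxtrot}.


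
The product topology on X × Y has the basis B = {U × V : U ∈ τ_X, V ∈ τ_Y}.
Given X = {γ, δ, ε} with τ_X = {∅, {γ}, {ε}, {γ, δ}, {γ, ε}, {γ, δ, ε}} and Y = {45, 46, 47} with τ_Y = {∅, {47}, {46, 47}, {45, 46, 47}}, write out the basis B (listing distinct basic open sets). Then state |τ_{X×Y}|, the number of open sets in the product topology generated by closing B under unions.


Basis B = {∅ × ∅, {γ} × {47}, {ε} × {47}, {γ} × {46, 47}, {γ, δ} × {47}, {γ, ε} × {47}, {ε} × {46, 47}, {γ} × {45, 46, 47}, {γ, δ, ε} × {47}, {ε} × {45, 46, 47}, {γ, δ} × {46, 47}, {γ, ε} × {46, 47}, {γ, δ} × {45, 46, 47}, {γ, ε} × {45, 46, 47}, {γ, δ, ε} × {46, 47}, {γ, δ, ε} × {45, 46, 47}}; |τ_{X×Y}| = 40.

Enumerate products U × V with U ∈ τ_X, V ∈ τ_Y (deduplicated):
  ∅ × ∅ = {} (∅)
  {γ} × {47} = {(γ,47)}
  {ε} × {47} = {(ε,47)}
  {γ} × {46, 47} = {(γ,46), (γ,47)}
  {γ, δ} × {47} = {(γ,47), (δ,47)}
  {γ, ε} × {47} = {(γ,47), (ε,47)}
  {ε} × {46, 47} = {(ε,46), (ε,47)}
  {γ} × {45, 46, 47} = {(γ,45), (γ,46), (γ,47)}
  {γ, δ, ε} × {47} = {(γ,47), (δ,47), (ε,47)}
  {ε} × {45, 46, 47} = {(ε,45), (ε,46), (ε,47)}
  {γ, δ} × {46, 47} = {(γ,46), (γ,47), (δ,46), (δ,47)}
  {γ, ε} × {46, 47} = {(γ,46), (γ,47), (ε,46), (ε,47)}
  {γ, δ} × {45, 46, 47} = {(γ,45), (γ,46), (γ,47), (δ,45), (δ,46), (δ,47)}
  {γ, ε} × {45, 46, 47} = {(γ,45), (γ,46), (γ,47), (ε,45), (ε,46), (ε,47)}
  {γ, δ, ε} × {46, 47} = {(γ,46), (γ,47), (δ,46), (δ,47), (ε,46), (ε,47)}
  {γ, δ, ε} × {45, 46, 47} = {(γ,45), (γ,46), (γ,47), (δ,45), (δ,46), (δ,47), (ε,45), (ε,46), (ε,47)}
These 16 distinct sets form the basis B.
Close under arbitrary unions to get τ_{X×Y}; counting gives |τ_{X×Y}| = 40.


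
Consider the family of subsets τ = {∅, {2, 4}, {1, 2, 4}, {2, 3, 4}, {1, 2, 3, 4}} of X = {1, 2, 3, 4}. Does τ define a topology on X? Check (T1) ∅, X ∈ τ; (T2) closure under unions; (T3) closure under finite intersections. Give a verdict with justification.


τ IS a topology on X.

Axiom (T1): ∅ ∈ τ? Yes; X ∈ τ? Yes.
Axiom (T2/T3): check pairwise unions and intersections of members of τ.
All pairwise intersections and unions checked — each lies in τ. Therefore τ satisfies (T1), (T2), (T3): it IS a topology on X.


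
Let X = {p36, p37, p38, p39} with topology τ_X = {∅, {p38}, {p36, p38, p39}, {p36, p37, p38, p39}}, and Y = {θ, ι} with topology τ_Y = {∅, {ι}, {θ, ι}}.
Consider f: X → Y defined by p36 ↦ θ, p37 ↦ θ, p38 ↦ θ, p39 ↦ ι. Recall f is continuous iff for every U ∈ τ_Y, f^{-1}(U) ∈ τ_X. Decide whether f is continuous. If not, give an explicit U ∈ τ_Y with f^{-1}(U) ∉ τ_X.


f is NOT continuous.

Compute f^{-1}(U) for each U ∈ τ_Y:
  U = ∅: f^{-1}(U) = ∅ ∈ τ_X ✓.
  U = {ι}: f^{-1}(U) = {p39} ∉ τ_X ✗.
  U = {θ, ι}: f^{-1}(U) = {p36, p37, p38, p39} ∈ τ_X ✓.
Found U = {ι} with f^{-1}(U) = {p39} not in τ_X. Therefore f is NOT continuous.


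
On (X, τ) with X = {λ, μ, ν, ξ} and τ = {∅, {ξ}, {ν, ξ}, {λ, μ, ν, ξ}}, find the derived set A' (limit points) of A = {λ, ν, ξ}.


A' = {λ, μ, ν}

For each x ∈ X, list the open sets U ∈ τ with x ∈ U, then check whether U ∩ (A ∖ {x}) ≠ ∅ for every such U.
  x = λ: opens ∋ x are {λ, μ, ν, ξ}; each meets A ∖ {λ}, so x IS a limit point.
  x = μ: opens ∋ x are {λ, μ, ν, ξ}; each meets A ∖ {μ}, so x IS a limit point.
  x = ν: opens ∋ x are {ν, ξ}, {λ, μ, ν, ξ}; each meets A ∖ {ν}, so x IS a limit point.
  x = ξ: open {ξ} ∋ x has {ξ} ∩ (A ∖ {ξ}) = ∅, so x is NOT a limit point.
Collecting: A' = {λ, μ, ν}.


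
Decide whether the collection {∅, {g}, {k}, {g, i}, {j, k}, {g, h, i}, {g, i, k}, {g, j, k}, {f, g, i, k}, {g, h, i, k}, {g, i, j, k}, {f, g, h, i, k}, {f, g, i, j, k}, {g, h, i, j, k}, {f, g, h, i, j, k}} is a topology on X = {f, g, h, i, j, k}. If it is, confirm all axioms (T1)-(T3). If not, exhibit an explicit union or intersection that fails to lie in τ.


τ is NOT a topology on X.

Axiom (T1): ∅ ∈ τ? Yes; X ∈ τ? Yes.
Axiom (T2/T3): check pairwise unions and intersections of members of τ.
Counterexample for (T2): {g} ∪ {k} = {g, k} ∉ τ. Therefore τ is NOT a topology.


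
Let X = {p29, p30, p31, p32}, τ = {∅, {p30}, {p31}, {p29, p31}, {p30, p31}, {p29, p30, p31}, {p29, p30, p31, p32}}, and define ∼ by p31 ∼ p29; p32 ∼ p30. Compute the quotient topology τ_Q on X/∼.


X/∼ = {[p29=p31], [p30=p32]}; |τ_Q| = 3.

Equivalence classes: [p29=p31], [p30=p32].
Quotient map π: X → X/∼ sends p29 ↦ [p29=p31], p30 ↦ [p30=p32], p31 ↦ [p29=p31], p32 ↦ [p30=p32].
For each subset V ⊆ X/∼, compute π^{-1}(V) ⊆ X and check whether π^{-1}(V) ∈ τ. V is open in τ_Q iff π^{-1}(V) ∈ τ.
  V = {}: π^{-1}(V) = ∅ ∈ τ ✓.
  V = {[p29=p31]}: π^{-1}(V) = {p29, p31} ∈ τ ✓.
  V = {[p30=p32]}: π^{-1}(V) = {p30, p32} ∉ τ ✗.
  V = {[p29=p31], [p30=p32]}: π^{-1}(V) = {p29, p30, p31, p32} ∈ τ ✓.
Open sets in the quotient: τ_Q = {{}, {[p29=p31]}, {[p29=p31], [p30=p32]}} (3 elements).


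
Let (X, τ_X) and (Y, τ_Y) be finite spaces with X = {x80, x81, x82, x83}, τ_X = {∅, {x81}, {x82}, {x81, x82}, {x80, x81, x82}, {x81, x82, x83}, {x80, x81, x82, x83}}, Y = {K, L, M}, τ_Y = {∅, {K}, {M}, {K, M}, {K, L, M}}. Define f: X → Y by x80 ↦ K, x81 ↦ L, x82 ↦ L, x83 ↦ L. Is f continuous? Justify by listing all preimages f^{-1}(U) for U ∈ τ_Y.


f is NOT continuous.

Compute f^{-1}(U) for each U ∈ τ_Y:
  U = ∅: f^{-1}(U) = ∅ ∈ τ_X ✓.
  U = {K}: f^{-1}(U) = {x80} ∉ τ_X ✗.
  U = {M}: f^{-1}(U) = ∅ ∈ τ_X ✓.
  U = {K, M}: f^{-1}(U) = {x80} ∉ τ_X ✗.
  U = {K, L, M}: f^{-1}(U) = {x80, x81, x82, x83} ∈ τ_X ✓.
Found U = {K} with f^{-1}(U) = {x80} not in τ_X. Therefore f is NOT continuous.


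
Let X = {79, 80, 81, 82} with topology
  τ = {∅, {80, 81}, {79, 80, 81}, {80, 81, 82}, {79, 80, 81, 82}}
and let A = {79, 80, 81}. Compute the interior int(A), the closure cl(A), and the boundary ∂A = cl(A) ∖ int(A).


int(A) = {79, 80, 81}, cl(A) = {79, 80, 81, 82}, ∂A = {82}.

Closed sets in (X, τ) are complements of opens:
  closed(X, τ) = {∅, {79}, {82}, {79, 82}, {79, 80, 81, 82}}.
int(A) = ⋃ {U ∈ τ : U ⊆ A}. Opens contained in A: ∅, {80, 81}, {79, 80, 81}.
Taking the union of these: int(A) = {79, 80, 81}.
cl(A) = ⋂ {C closed : A ⊆ C}. Closed sets containing A: {79, 80, 81, 82}.
Intersecting these: cl(A) = {79, 80, 81, 82}.
∂A = cl(A) ∖ int(A) = {79, 80, 81, 82} ∖ {79, 80, 81} = {82}.


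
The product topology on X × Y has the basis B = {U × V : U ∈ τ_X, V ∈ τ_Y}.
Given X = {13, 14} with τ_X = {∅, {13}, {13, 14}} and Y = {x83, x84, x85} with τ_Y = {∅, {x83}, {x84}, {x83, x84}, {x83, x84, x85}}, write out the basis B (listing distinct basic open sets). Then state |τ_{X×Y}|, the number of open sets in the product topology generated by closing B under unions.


Basis B = {∅ × ∅, {13} × {x83}, {13} × {x84}, {13} × {x83, x84}, {13, 14} × {x83}, {13, 14} × {x84}, {13} × {x83, x84, x85}, {13, 14} × {x83, x84}, {13, 14} × {x83, x84, x85}}; |τ_{X×Y}| = 14.

Enumerate products U × V with U ∈ τ_X, V ∈ τ_Y (deduplicated):
  ∅ × ∅ = {} (∅)
  {13} × {x83} = {(13,x83)}
  {13} × {x84} = {(13,x84)}
  {13} × {x83, x84} = {(13,x83), (13,x84)}
  {13, 14} × {x83} = {(13,x83), (14,x83)}
  {13, 14} × {x84} = {(13,x84), (14,x84)}
  {13} × {x83, x84, x85} = {(13,x83), (13,x84), (13,x85)}
  {13, 14} × {x83, x84} = {(13,x83), (13,x84), (14,x83), (14,x84)}
  {13, 14} × {x83, x84, x85} = {(13,x83), (13,x84), (13,x85), (14,x83), (14,x84), (14,x85)}
These 9 distinct sets form the basis B.
Close under arbitrary unions to get τ_{X×Y}; counting gives |τ_{X×Y}| = 14.


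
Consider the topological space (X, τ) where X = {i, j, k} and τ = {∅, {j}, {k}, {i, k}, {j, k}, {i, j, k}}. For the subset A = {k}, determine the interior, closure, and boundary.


int(A) = {k}, cl(A) = {i, k}, ∂A = {i}.

Closed sets in (X, τ) are complements of opens:
  closed(X, τ) = {∅, {i}, {j}, {i, j}, {i, k}, {i, j, k}}.
int(A) = ⋃ {U ∈ τ : U ⊆ A}. Opens contained in A: ∅, {k}.
Taking the union of these: int(A) = {k}.
cl(A) = ⋂ {C closed : A ⊆ C}. Closed sets containing A: {i, k}, {i, j, k}.
Intersecting these: cl(A) = {i, k}.
∂A = cl(A) ∖ int(A) = {i, k} ∖ {k} = {i}.


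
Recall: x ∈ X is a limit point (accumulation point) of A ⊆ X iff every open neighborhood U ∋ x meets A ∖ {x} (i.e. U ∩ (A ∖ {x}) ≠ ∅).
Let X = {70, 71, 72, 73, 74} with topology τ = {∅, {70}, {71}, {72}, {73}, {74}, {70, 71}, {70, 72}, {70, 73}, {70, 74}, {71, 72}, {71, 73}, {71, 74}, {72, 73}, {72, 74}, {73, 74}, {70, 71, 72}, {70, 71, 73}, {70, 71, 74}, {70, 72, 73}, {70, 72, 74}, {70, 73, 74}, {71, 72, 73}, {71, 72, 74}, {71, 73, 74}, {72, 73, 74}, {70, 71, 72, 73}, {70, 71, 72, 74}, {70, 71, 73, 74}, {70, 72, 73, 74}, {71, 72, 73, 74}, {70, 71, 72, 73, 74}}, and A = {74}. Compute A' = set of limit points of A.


A' = ∅

For each x ∈ X, list the open sets U ∈ τ with x ∈ U, then check whether U ∩ (A ∖ {x}) ≠ ∅ for every such U.
  x = 70: open {70} ∋ x has {70} ∩ (A ∖ {70}) = ∅, so x is NOT a limit point.
  x = 71: open {71} ∋ x has {71} ∩ (A ∖ {71}) = ∅, so x is NOT a limit point.
  x = 72: open {72} ∋ x has {72} ∩ (A ∖ {72}) = ∅, so x is NOT a limit point.
  x = 73: open {73} ∋ x has {73} ∩ (A ∖ {73}) = ∅, so x is NOT a limit point.
  x = 74: open {74} ∋ x has {74} ∩ (A ∖ {74}) = ∅, so x is NOT a limit point.
Collecting: A' = ∅.


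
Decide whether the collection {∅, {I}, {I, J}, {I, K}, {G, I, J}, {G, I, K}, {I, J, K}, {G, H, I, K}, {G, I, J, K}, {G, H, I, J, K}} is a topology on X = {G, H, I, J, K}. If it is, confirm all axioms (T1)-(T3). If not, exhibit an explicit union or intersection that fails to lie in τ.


τ is NOT a topology on X.

Axiom (T1): ∅ ∈ τ? Yes; X ∈ τ? Yes.
Axiom (T2/T3): check pairwise unions and intersections of members of τ.
Counterexample for (T3): {G, I, J} ∩ {G, I, K} = {G, I} ∉ τ. Therefore τ is NOT a topology.


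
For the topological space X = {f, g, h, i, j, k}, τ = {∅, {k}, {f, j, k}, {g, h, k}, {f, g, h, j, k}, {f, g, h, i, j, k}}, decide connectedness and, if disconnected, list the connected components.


(X, τ) is connected.

Find clopen sets (U ∈ τ with X ∖ U ∈ τ):
  U = ∅, X ∖ U = {f, g, h, i, j, k} — both open, so U is clopen.
  U = {f, g, h, i, j, k}, X ∖ U = ∅ — both open, so U is clopen.
Only trivial clopens (∅ and X) exist, so (X, τ) is connected.
Compute connected components by grouping points that agree on all clopens:
  component: {f, g, h, i, j, k}


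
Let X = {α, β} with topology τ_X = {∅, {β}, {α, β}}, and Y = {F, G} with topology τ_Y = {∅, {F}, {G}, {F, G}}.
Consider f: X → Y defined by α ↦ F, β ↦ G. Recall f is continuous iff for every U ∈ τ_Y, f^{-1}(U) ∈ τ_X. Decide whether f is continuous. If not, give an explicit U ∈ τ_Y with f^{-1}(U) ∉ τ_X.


f is NOT continuous.

Compute f^{-1}(U) for each U ∈ τ_Y:
  U = ∅: f^{-1}(U) = ∅ ∈ τ_X ✓.
  U = {F}: f^{-1}(U) = {α} ∉ τ_X ✗.
  U = {G}: f^{-1}(U) = {β} ∈ τ_X ✓.
  U = {F, G}: f^{-1}(U) = {α, β} ∈ τ_X ✓.
Found U = {F} with f^{-1}(U) = {α} not in τ_X. Therefore f is NOT continuous.


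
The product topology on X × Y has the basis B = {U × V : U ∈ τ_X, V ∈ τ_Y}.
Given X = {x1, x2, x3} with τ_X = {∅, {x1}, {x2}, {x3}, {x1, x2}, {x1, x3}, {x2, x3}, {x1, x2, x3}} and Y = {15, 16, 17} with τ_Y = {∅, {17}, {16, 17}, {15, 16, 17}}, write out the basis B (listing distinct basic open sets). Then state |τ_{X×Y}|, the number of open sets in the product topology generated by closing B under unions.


Basis B = {∅ × ∅, {x1} × {17}, {x2} × {17}, {x3} × {17}, {x1} × {16, 17}, {x1, x2} × {17}, {x1, x3} × {17}, {x2} × {16, 17}, {x2, x3} × {17}, {x3} × {16, 17}, {x1} × {15, 16, 17}, {x1, x2, x3} × {17}, {x2} × {15, 16, 17}, {x3} × {15, 16, 17}, {x1, x2} × {16, 17}, {x1, x3} × {16, 17}, {x2, x3} × {16, 17}, {x1, x2} × {15, 16, 17}, {x1, x3} × {15, 16, 17}, {x1, x2, x3} × {16, 17}, {x2, x3} × {15, 16, 17}, {x1, x2, x3} × {15, 16, 17}}; |τ_{X×Y}| = 64.

Enumerate products U × V with U ∈ τ_X, V ∈ τ_Y (deduplicated):
  ∅ × ∅ = {} (∅)
  {x1} × {17} = {(x1,17)}
  {x2} × {17} = {(x2,17)}
  {x3} × {17} = {(x3,17)}
  {x1} × {16, 17} = {(x1,16), (x1,17)}
  {x1, x2} × {17} = {(x1,17), (x2,17)}
  {x1, x3} × {17} = {(x1,17), (x3,17)}
  {x2} × {16, 17} = {(x2,16), (x2,17)}
  {x2, x3} × {17} = {(x2,17), (x3,17)}
  {x3} × {16, 17} = {(x3,16), (x3,17)}
  {x1} × {15, 16, 17} = {(x1,15), (x1,16), (x1,17)}
  {x1, x2, x3} × {17} = {(x1,17), (x2,17), (x3,17)}
  {x2} × {15, 16, 17} = {(x2,15), (x2,16), (x2,17)}
  {x3} × {15, 16, 17} = {(x3,15), (x3,16), (x3,17)}
  {x1, x2} × {16, 17} = {(x1,16), (x1,17), (x2,16), (x2,17)}
  {x1, x3} × {16, 17} = {(x1,16), (x1,17), (x3,16), (x3,17)}
  {x2, x3} × {16, 17} = {(x2,16), (x2,17), (x3,16), (x3,17)}
  {x1, x2} × {15, 16, 17} = {(x1,15), (x1,16), (x1,17), (x2,15), (x2,16), (x2,17)}
  {x1, x3} × {15, 16, 17} = {(x1,15), (x1,16), (x1,17), (x3,15), (x3,16), (x3,17)}
  {x1, x2, x3} × {16, 17} = {(x1,16), (x1,17), (x2,16), (x2,17), (x3,16), (x3,17)}
  {x2, x3} × {15, 16, 17} = {(x2,15), (x2,16), (x2,17), (x3,15), (x3,16), (x3,17)}
  {x1, x2, x3} × {15, 16, 17} = {(x1,15), (x1,16), (x1,17), (x2,15), (x2,16), (x2,17), (x3,15), (x3,16), (x3,17)}
These 22 distinct sets form the basis B.
Close under arbitrary unions to get τ_{X×Y}; counting gives |τ_{X×Y}| = 64.


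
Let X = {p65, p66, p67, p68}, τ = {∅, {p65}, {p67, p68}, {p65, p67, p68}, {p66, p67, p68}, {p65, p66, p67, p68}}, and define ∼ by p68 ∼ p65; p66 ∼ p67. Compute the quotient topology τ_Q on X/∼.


X/∼ = {[p65=p68], [p66=p67]}; |τ_Q| = 2.

Equivalence classes: [p65=p68], [p66=p67].
Quotient map π: X → X/∼ sends p65 ↦ [p65=p68], p66 ↦ [p66=p67], p67 ↦ [p66=p67], p68 ↦ [p65=p68].
For each subset V ⊆ X/∼, compute π^{-1}(V) ⊆ X and check whether π^{-1}(V) ∈ τ. V is open in τ_Q iff π^{-1}(V) ∈ τ.
  V = {}: π^{-1}(V) = ∅ ∈ τ ✓.
  V = {[p65=p68]}: π^{-1}(V) = {p65, p68} ∉ τ ✗.
  V = {[p66=p67]}: π^{-1}(V) = {p66, p67} ∉ τ ✗.
  V = {[p65=p68], [p66=p67]}: π^{-1}(V) = {p65, p66, p67, p68} ∈ τ ✓.
Open sets in the quotient: τ_Q = {{}, {[p65=p68], [p66=p67]}} (2 elements).


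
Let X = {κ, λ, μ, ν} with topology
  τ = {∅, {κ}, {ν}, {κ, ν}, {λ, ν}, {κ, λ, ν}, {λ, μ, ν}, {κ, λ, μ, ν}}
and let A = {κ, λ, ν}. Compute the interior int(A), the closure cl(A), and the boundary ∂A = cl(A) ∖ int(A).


int(A) = {κ, λ, ν}, cl(A) = {κ, λ, μ, ν}, ∂A = {μ}.

Closed sets in (X, τ) are complements of opens:
  closed(X, τ) = {∅, {κ}, {μ}, {κ, μ}, {λ, μ}, {κ, λ, μ}, {λ, μ, ν}, {κ, λ, μ, ν}}.
int(A) = ⋃ {U ∈ τ : U ⊆ A}. Opens contained in A: ∅, {κ}, {ν}, {κ, ν}, {λ, ν}, {κ, λ, ν}.
Taking the union of these: int(A) = {κ, λ, ν}.
cl(A) = ⋂ {C closed : A ⊆ C}. Closed sets containing A: {κ, λ, μ, ν}.
Intersecting these: cl(A) = {κ, λ, μ, ν}.
∂A = cl(A) ∖ int(A) = {κ, λ, μ, ν} ∖ {κ, λ, ν} = {μ}.


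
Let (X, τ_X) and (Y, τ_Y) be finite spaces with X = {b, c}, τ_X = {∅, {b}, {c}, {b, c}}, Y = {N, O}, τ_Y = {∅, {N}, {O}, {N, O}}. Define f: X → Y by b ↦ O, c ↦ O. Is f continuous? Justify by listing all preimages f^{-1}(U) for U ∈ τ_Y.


f IS continuous.

Compute f^{-1}(U) for each U ∈ τ_Y:
  U = ∅: f^{-1}(U) = ∅ ∈ τ_X ✓.
  U = {N}: f^{-1}(U) = ∅ ∈ τ_X ✓.
  U = {O}: f^{-1}(U) = {b, c} ∈ τ_X ✓.
  U = {N, O}: f^{-1}(U) = {b, c} ∈ τ_X ✓.
Every preimage lies in τ_X, so f IS continuous.


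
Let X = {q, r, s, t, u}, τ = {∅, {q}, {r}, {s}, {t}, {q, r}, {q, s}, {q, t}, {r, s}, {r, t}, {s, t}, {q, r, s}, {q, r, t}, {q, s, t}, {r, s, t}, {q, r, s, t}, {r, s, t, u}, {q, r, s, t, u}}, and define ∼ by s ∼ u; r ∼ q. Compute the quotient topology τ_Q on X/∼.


X/∼ = {[q=r], [s=u], [t]}; |τ_Q| = 5.

Equivalence classes: [q=r], [s=u], [t].
Quotient map π: X → X/∼ sends q ↦ [q=r], r ↦ [q=r], s ↦ [s=u], t ↦ [t], u ↦ [s=u].
For each subset V ⊆ X/∼, compute π^{-1}(V) ⊆ X and check whether π^{-1}(V) ∈ τ. V is open in τ_Q iff π^{-1}(V) ∈ τ.
  V = {}: π^{-1}(V) = ∅ ∈ τ ✓.
  V = {[q=r]}: π^{-1}(V) = {q, r} ∈ τ ✓.
  V = {[s=u]}: π^{-1}(V) = {s, u} ∉ τ ✗.
  V = {[q=r], [s=u]}: π^{-1}(V) = {q, r, s, u} ∉ τ ✗.
  V = {[t]}: π^{-1}(V) = {t} ∈ τ ✓.
  V = {[q=r], [t]}: π^{-1}(V) = {q, r, t} ∈ τ ✓.
  V = {[s=u], [t]}: π^{-1}(V) = {s, t, u} ∉ τ ✗.
  V = {[q=r], [s=u], [t]}: π^{-1}(V) = {q, r, s, t, u} ∈ τ ✓.
Open sets in the quotient: τ_Q = {{}, {[q=r]}, {[t]}, {[q=r], [t]}, {[q=r], [s=u], [t]}} (5 elements).


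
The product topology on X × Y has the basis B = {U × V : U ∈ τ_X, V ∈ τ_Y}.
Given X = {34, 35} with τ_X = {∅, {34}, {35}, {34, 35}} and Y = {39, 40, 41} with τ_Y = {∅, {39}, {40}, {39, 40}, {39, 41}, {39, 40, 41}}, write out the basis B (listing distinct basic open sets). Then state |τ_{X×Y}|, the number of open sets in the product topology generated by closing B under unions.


Basis B = {∅ × ∅, {34} × {39}, {34} × {40}, {35} × {39}, {35} × {40}, {34} × {39, 40}, {34} × {39, 41}, {34, 35} × {39}, {34, 35} × {40}, {35} × {39, 40}, {35} × {39, 41}, {34} × {39, 40, 41}, {35} × {39, 40, 41}, {34, 35} × {39, 40}, {34, 35} × {39, 41}, {34, 35} × {39, 40, 41}}; |τ_{X×Y}| = 36.

Enumerate products U × V with U ∈ τ_X, V ∈ τ_Y (deduplicated):
  ∅ × ∅ = {} (∅)
  {34} × {39} = {(34,39)}
  {34} × {40} = {(34,40)}
  {35} × {39} = {(35,39)}
  {35} × {40} = {(35,40)}
  {34} × {39, 40} = {(34,39), (34,40)}
  {34} × {39, 41} = {(34,39), (34,41)}
  {34, 35} × {39} = {(34,39), (35,39)}
  {34, 35} × {40} = {(34,40), (35,40)}
  {35} × {39, 40} = {(35,39), (35,40)}
  {35} × {39, 41} = {(35,39), (35,41)}
  {34} × {39, 40, 41} = {(34,39), (34,40), (34,41)}
  {35} × {39, 40, 41} = {(35,39), (35,40), (35,41)}
  {34, 35} × {39, 40} = {(34,39), (34,40), (35,39), (35,40)}
  {34, 35} × {39, 41} = {(34,39), (34,41), (35,39), (35,41)}
  {34, 35} × {39, 40, 41} = {(34,39), (34,40), (34,41), (35,39), (35,40), (35,41)}
These 16 distinct sets form the basis B.
Close under arbitrary unions to get τ_{X×Y}; counting gives |τ_{X×Y}| = 36.


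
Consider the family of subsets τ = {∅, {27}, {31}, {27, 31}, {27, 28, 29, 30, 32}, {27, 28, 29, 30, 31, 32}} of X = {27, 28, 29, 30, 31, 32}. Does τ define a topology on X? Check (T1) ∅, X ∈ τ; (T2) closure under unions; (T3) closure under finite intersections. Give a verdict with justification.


τ IS a topology on X.

Axiom (T1): ∅ ∈ τ? Yes; X ∈ τ? Yes.
Axiom (T2/T3): check pairwise unions and intersections of members of τ.
All pairwise intersections and unions checked — each lies in τ. Therefore τ satisfies (T1), (T2), (T3): it IS a topology on X.


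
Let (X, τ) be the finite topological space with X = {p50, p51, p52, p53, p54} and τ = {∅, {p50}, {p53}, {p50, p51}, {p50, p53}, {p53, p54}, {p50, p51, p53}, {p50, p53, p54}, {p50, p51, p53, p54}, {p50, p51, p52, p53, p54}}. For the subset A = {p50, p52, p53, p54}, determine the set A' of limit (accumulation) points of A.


A' = {p51, p52, p54}

For each x ∈ X, list the open sets U ∈ τ with x ∈ U, then check whether U ∩ (A ∖ {x}) ≠ ∅ for every such U.
  x = p50: open {p50} ∋ x has {p50} ∩ (A ∖ {p50}) = ∅, so x is NOT a limit point.
  x = p51: opens ∋ x are {p50, p51}, {p50, p51, p53}, {p50, p51, p53, p54}, {p50, p51, p52, p53, p54}; each meets A ∖ {p51}, so x IS a limit point.
  x = p52: opens ∋ x are {p50, p51, p52, p53, p54}; each meets A ∖ {p52}, so x IS a limit point.
  x = p53: open {p53} ∋ x has {p53} ∩ (A ∖ {p53}) = ∅, so x is NOT a limit point.
  x = p54: opens ∋ x are {p53, p54}, {p50, p53, p54}, {p50, p51, p53, p54}, {p50, p51, p52, p53, p54}; each meets A ∖ {p54}, so x IS a limit point.
Collecting: A' = {p51, p52, p54}.


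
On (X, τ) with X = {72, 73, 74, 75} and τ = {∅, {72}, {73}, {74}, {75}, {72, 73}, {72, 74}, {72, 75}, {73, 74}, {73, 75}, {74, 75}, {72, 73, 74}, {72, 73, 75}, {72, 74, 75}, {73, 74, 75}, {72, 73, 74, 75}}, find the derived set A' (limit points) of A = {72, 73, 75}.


A' = ∅

For each x ∈ X, list the open sets U ∈ τ with x ∈ U, then check whether U ∩ (A ∖ {x}) ≠ ∅ for every such U.
  x = 72: open {72} ∋ x has {72} ∩ (A ∖ {72}) = ∅, so x is NOT a limit point.
  x = 73: open {73} ∋ x has {73} ∩ (A ∖ {73}) = ∅, so x is NOT a limit point.
  x = 74: open {74} ∋ x has {74} ∩ (A ∖ {74}) = ∅, so x is NOT a limit point.
  x = 75: open {75} ∋ x has {75} ∩ (A ∖ {75}) = ∅, so x is NOT a limit point.
Collecting: A' = ∅.


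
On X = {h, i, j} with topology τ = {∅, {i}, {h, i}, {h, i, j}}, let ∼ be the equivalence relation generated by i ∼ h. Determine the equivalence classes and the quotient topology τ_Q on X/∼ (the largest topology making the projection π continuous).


X/∼ = {[h=i], [j]}; |τ_Q| = 3.

Equivalence classes: [h=i], [j].
Quotient map π: X → X/∼ sends h ↦ [h=i], i ↦ [h=i], j ↦ [j].
For each subset V ⊆ X/∼, compute π^{-1}(V) ⊆ X and check whether π^{-1}(V) ∈ τ. V is open in τ_Q iff π^{-1}(V) ∈ τ.
  V = {}: π^{-1}(V) = ∅ ∈ τ ✓.
  V = {[h=i]}: π^{-1}(V) = {h, i} ∈ τ ✓.
  V = {[j]}: π^{-1}(V) = {j} ∉ τ ✗.
  V = {[h=i], [j]}: π^{-1}(V) = {h, i, j} ∈ τ ✓.
Open sets in the quotient: τ_Q = {{}, {[h=i]}, {[h=i], [j]}} (3 elements).


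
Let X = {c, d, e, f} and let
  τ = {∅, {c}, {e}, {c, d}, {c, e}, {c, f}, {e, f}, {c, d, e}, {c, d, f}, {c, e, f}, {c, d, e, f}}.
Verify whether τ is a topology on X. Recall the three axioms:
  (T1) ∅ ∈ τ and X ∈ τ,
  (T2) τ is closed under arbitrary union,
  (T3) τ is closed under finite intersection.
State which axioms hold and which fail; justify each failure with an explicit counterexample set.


τ is NOT a topology on X.

Axiom (T1): ∅ ∈ τ? Yes; X ∈ τ? Yes.
Axiom (T2/T3): check pairwise unions and intersections of members of τ.
Counterexample for (T3): {c, f} ∩ {e, f} = {f} ∉ τ. Therefore τ is NOT a topology.


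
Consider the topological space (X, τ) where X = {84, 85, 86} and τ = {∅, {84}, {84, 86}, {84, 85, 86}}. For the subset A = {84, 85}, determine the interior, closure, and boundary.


int(A) = {84}, cl(A) = {84, 85, 86}, ∂A = {85, 86}.

Closed sets in (X, τ) are complements of opens:
  closed(X, τ) = {∅, {85}, {85, 86}, {84, 85, 86}}.
int(A) = ⋃ {U ∈ τ : U ⊆ A}. Opens contained in A: ∅, {84}.
Taking the union of these: int(A) = {84}.
cl(A) = ⋂ {C closed : A ⊆ C}. Closed sets containing A: {84, 85, 86}.
Intersecting these: cl(A) = {84, 85, 86}.
∂A = cl(A) ∖ int(A) = {84, 85, 86} ∖ {84} = {85, 86}.


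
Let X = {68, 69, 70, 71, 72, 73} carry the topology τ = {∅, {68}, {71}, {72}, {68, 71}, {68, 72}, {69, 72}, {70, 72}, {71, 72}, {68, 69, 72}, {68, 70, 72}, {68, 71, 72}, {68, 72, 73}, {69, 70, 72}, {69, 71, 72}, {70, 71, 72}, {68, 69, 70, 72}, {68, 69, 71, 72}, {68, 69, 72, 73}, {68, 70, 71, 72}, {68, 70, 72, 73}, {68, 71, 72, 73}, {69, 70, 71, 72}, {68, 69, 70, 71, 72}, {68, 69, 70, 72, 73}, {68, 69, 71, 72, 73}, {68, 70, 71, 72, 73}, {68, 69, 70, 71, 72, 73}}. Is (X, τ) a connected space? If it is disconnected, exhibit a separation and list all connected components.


(X, τ) is disconnected; components = [{71}, {68, 69, 70, 72, 73}].

Find clopen sets (U ∈ τ with X ∖ U ∈ τ):
  U = ∅, X ∖ U = {68, 69, 70, 71, 72, 73} — both open, so U is clopen.
  U = {71}, X ∖ U = {68, 69, 70, 72, 73} — both open, so U is clopen.
  U = {68, 69, 70, 72, 73}, X ∖ U = {71} — both open, so U is clopen.
  U = {68, 69, 70, 71, 72, 73}, X ∖ U = ∅ — both open, so U is clopen.
Nontrivial clopen(s) exist: e.g. {71}. So (X, τ) is disconnected.
Compute connected components by grouping points that agree on all clopens:
  component: {71}
  component: {68, 69, 70, 72, 73}


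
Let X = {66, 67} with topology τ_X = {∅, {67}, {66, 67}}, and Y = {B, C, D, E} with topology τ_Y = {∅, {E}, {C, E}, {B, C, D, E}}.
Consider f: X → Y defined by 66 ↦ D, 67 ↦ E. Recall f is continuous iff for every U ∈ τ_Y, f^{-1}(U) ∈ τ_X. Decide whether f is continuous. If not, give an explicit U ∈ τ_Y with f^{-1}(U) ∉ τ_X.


f IS continuous.

Compute f^{-1}(U) for each U ∈ τ_Y:
  U = ∅: f^{-1}(U) = ∅ ∈ τ_X ✓.
  U = {E}: f^{-1}(U) = {67} ∈ τ_X ✓.
  U = {C, E}: f^{-1}(U) = {67} ∈ τ_X ✓.
  U = {B, C, D, E}: f^{-1}(U) = {66, 67} ∈ τ_X ✓.
Every preimage lies in τ_X, so f IS continuous.


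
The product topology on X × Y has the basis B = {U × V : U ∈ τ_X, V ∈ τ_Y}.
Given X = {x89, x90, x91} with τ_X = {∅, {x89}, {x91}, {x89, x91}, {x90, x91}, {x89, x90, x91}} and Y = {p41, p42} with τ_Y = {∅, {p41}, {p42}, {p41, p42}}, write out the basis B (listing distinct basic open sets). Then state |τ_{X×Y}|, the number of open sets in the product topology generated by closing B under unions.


Basis B = {∅ × ∅, {x89} × {p41}, {x89} × {p42}, {x91} × {p41}, {x91} × {p42}, {x89} × {p41, p42}, {x89, x91} × {p41}, {x89, x91} × {p42}, {x90, x91} × {p41}, {x90, x91} × {p42}, {x91} × {p41, p42}, {x89, x90, x91} × {p41}, {x89, x90, x91} × {p42}, {x89, x91} × {p41, p42}, {x90, x91} × {p41, p42}, {x89, x90, x91} × {p41, p42}}; |τ_{X×Y}| = 36.

Enumerate products U × V with U ∈ τ_X, V ∈ τ_Y (deduplicated):
  ∅ × ∅ = {} (∅)
  {x89} × {p41} = {(x89,p41)}
  {x89} × {p42} = {(x89,p42)}
  {x91} × {p41} = {(x91,p41)}
  {x91} × {p42} = {(x91,p42)}
  {x89} × {p41, p42} = {(x89,p41), (x89,p42)}
  {x89, x91} × {p41} = {(x89,p41), (x91,p41)}
  {x89, x91} × {p42} = {(x89,p42), (x91,p42)}
  {x90, x91} × {p41} = {(x90,p41), (x91,p41)}
  {x90, x91} × {p42} = {(x90,p42), (x91,p42)}
  {x91} × {p41, p42} = {(x91,p41), (x91,p42)}
  {x89, x90, x91} × {p41} = {(x89,p41), (x90,p41), (x91,p41)}
  {x89, x90, x91} × {p42} = {(x89,p42), (x90,p42), (x91,p42)}
  {x89, x91} × {p41, p42} = {(x89,p41), (x89,p42), (x91,p41), (x91,p42)}
  {x90, x91} × {p41, p42} = {(x90,p41), (x90,p42), (x91,p41), (x91,p42)}
  {x89, x90, x91} × {p41, p42} = {(x89,p41), (x89,p42), (x90,p41), (x90,p42), (x91,p41), (x91,p42)}
These 16 distinct sets form the basis B.
Close under arbitrary unions to get τ_{X×Y}; counting gives |τ_{X×Y}| = 36.


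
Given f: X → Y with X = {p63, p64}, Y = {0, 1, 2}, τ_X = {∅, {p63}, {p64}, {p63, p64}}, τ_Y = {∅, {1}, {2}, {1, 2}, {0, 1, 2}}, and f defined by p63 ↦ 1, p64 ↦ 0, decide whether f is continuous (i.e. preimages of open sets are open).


f IS continuous.

Compute f^{-1}(U) for each U ∈ τ_Y:
  U = ∅: f^{-1}(U) = ∅ ∈ τ_X ✓.
  U = {1}: f^{-1}(U) = {p63} ∈ τ_X ✓.
  U = {2}: f^{-1}(U) = ∅ ∈ τ_X ✓.
  U = {1, 2}: f^{-1}(U) = {p63} ∈ τ_X ✓.
  U = {0, 1, 2}: f^{-1}(U) = {p63, p64} ∈ τ_X ✓.
Every preimage lies in τ_X, so f IS continuous.


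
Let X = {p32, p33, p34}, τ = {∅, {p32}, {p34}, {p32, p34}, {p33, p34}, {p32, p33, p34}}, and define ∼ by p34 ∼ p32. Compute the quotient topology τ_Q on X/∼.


X/∼ = {[p32=p34], [p33]}; |τ_Q| = 3.

Equivalence classes: [p32=p34], [p33].
Quotient map π: X → X/∼ sends p32 ↦ [p32=p34], p33 ↦ [p33], p34 ↦ [p32=p34].
For each subset V ⊆ X/∼, compute π^{-1}(V) ⊆ X and check whether π^{-1}(V) ∈ τ. V is open in τ_Q iff π^{-1}(V) ∈ τ.
  V = {}: π^{-1}(V) = ∅ ∈ τ ✓.
  V = {[p32=p34]}: π^{-1}(V) = {p32, p34} ∈ τ ✓.
  V = {[p33]}: π^{-1}(V) = {p33} ∉ τ ✗.
  V = {[p32=p34], [p33]}: π^{-1}(V) = {p32, p33, p34} ∈ τ ✓.
Open sets in the quotient: τ_Q = {{}, {[p32=p34]}, {[p32=p34], [p33]}} (3 elements).


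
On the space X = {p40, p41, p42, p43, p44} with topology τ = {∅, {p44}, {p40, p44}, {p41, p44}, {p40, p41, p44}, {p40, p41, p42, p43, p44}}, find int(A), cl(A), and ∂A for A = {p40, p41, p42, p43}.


int(A) = ∅, cl(A) = {p40, p41, p42, p43}, ∂A = {p40, p41, p42, p43}.

Closed sets in (X, τ) are complements of opens:
  closed(X, τ) = {∅, {p42, p43}, {p40, p42, p43}, {p41, p42, p43}, {p40, p41, p42, p43}, {p40, p41, p42, p43, p44}}.
int(A) = ⋃ {U ∈ τ : U ⊆ A}. Opens contained in A: ∅.
Taking the union of these: int(A) = ∅.
cl(A) = ⋂ {C closed : A ⊆ C}. Closed sets containing A: {p40, p41, p42, p43}, {p40, p41, p42, p43, p44}.
Intersecting these: cl(A) = {p40, p41, p42, p43}.
∂A = cl(A) ∖ int(A) = {p40, p41, p42, p43} ∖ ∅ = {p40, p41, p42, p43}.


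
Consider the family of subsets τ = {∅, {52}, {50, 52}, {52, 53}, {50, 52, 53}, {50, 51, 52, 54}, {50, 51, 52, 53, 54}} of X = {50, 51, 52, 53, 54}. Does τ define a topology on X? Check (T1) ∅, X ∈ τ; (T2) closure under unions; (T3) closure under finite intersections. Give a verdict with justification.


τ IS a topology on X.

Axiom (T1): ∅ ∈ τ? Yes; X ∈ τ? Yes.
Axiom (T2/T3): check pairwise unions and intersections of members of τ.
All pairwise intersections and unions checked — each lies in τ. Therefore τ satisfies (T1), (T2), (T3): it IS a topology on X.


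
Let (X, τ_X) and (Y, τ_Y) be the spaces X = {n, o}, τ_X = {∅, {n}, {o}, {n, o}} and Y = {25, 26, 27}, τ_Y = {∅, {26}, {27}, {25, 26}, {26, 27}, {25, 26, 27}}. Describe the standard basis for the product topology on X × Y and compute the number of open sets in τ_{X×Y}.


Basis B = {∅ × ∅, {n} × {26}, {n} × {27}, {o} × {26}, {o} × {27}, {n} × {25, 26}, {n} × {26, 27}, {n, o} × {26}, {n, o} × {27}, {o} × {25, 26}, {o} × {26, 27}, {n} × {25, 26, 27}, {o} × {25, 26, 27}, {n, o} × {25, 26}, {n, o} × {26, 27}, {n, o} × {25, 26, 27}}; |τ_{X×Y}| = 36.

Enumerate products U × V with U ∈ τ_X, V ∈ τ_Y (deduplicated):
  ∅ × ∅ = {} (∅)
  {n} × {26} = {(n,26)}
  {n} × {27} = {(n,27)}
  {o} × {26} = {(o,26)}
  {o} × {27} = {(o,27)}
  {n} × {25, 26} = {(n,25), (n,26)}
  {n} × {26, 27} = {(n,26), (n,27)}
  {n, o} × {26} = {(n,26), (o,26)}
  {n, o} × {27} = {(n,27), (o,27)}
  {o} × {25, 26} = {(o,25), (o,26)}
  {o} × {26, 27} = {(o,26), (o,27)}
  {n} × {25, 26, 27} = {(n,25), (n,26), (n,27)}
  {o} × {25, 26, 27} = {(o,25), (o,26), (o,27)}
  {n, o} × {25, 26} = {(n,25), (n,26), (o,25), (o,26)}
  {n, o} × {26, 27} = {(n,26), (n,27), (o,26), (o,27)}
  {n, o} × {25, 26, 27} = {(n,25), (n,26), (n,27), (o,25), (o,26), (o,27)}
These 16 distinct sets form the basis B.
Close under arbitrary unions to get τ_{X×Y}; counting gives |τ_{X×Y}| = 36.


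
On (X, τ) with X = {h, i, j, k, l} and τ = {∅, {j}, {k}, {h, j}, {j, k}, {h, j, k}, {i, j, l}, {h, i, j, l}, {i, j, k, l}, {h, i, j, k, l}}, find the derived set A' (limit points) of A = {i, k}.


A' = {l}

For each x ∈ X, list the open sets U ∈ τ with x ∈ U, then check whether U ∩ (A ∖ {x}) ≠ ∅ for every such U.
  x = h: open {h, j} ∋ x has {h, j} ∩ (A ∖ {h}) = ∅, so x is NOT a limit point.
  x = i: open {i, j, l} ∋ x has {i, j, l} ∩ (A ∖ {i}) = ∅, so x is NOT a limit point.
  x = j: open {j} ∋ x has {j} ∩ (A ∖ {j}) = ∅, so x is NOT a limit point.
  x = k: open {k} ∋ x has {k} ∩ (A ∖ {k}) = ∅, so x is NOT a limit point.
  x = l: opens ∋ x are {i, j, l}, {h, i, j, l}, {i, j, k, l}, {h, i, j, k, l}; each meets A ∖ {l}, so x IS a limit point.
Collecting: A' = {l}.


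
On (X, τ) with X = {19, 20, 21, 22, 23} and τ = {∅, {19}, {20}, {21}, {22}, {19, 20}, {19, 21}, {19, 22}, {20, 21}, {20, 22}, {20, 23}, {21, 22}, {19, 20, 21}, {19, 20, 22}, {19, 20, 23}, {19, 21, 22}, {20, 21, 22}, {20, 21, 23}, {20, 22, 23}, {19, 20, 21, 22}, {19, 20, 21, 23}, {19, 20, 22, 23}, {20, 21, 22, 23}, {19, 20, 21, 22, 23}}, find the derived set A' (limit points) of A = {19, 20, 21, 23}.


A' = {23}

For each x ∈ X, list the open sets U ∈ τ with x ∈ U, then check whether U ∩ (A ∖ {x}) ≠ ∅ for every such U.
  x = 19: open {19} ∋ x has {19} ∩ (A ∖ {19}) = ∅, so x is NOT a limit point.
  x = 20: open {20} ∋ x has {20} ∩ (A ∖ {20}) = ∅, so x is NOT a limit point.
  x = 21: open {21} ∋ x has {21} ∩ (A ∖ {21}) = ∅, so x is NOT a limit point.
  x = 22: open {22} ∋ x has {22} ∩ (A ∖ {22}) = ∅, so x is NOT a limit point.
  x = 23: opens ∋ x are {20, 23}, {19, 20, 23}, {20, 21, 23}, {20, 22, 23}, {19, 20, 21, 23}, {19, 20, 22, 23}, {20, 21, 22, 23}, {19, 20, 21, 22, 23}; each meets A ∖ {23}, so x IS a limit point.
Collecting: A' = {23}.


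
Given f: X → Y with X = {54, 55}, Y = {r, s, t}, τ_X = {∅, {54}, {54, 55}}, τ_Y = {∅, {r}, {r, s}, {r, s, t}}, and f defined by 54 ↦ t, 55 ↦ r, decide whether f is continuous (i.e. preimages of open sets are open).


f is NOT continuous.

Compute f^{-1}(U) for each U ∈ τ_Y:
  U = ∅: f^{-1}(U) = ∅ ∈ τ_X ✓.
  U = {r}: f^{-1}(U) = {55} ∉ τ_X ✗.
  U = {r, s}: f^{-1}(U) = {55} ∉ τ_X ✗.
  U = {r, s, t}: f^{-1}(U) = {54, 55} ∈ τ_X ✓.
Found U = {r} with f^{-1}(U) = {55} not in τ_X. Therefore f is NOT continuous.


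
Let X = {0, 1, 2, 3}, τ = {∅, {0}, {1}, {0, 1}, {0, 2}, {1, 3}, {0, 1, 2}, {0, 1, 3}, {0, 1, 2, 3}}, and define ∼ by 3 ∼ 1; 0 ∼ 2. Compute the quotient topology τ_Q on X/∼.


X/∼ = {[0=2], [1=3]}; |τ_Q| = 4.

Equivalence classes: [0=2], [1=3].
Quotient map π: X → X/∼ sends 0 ↦ [0=2], 1 ↦ [1=3], 2 ↦ [0=2], 3 ↦ [1=3].
For each subset V ⊆ X/∼, compute π^{-1}(V) ⊆ X and check whether π^{-1}(V) ∈ τ. V is open in τ_Q iff π^{-1}(V) ∈ τ.
  V = {}: π^{-1}(V) = ∅ ∈ τ ✓.
  V = {[0=2]}: π^{-1}(V) = {0, 2} ∈ τ ✓.
  V = {[1=3]}: π^{-1}(V) = {1, 3} ∈ τ ✓.
  V = {[0=2], [1=3]}: π^{-1}(V) = {0, 1, 2, 3} ∈ τ ✓.
Open sets in the quotient: τ_Q = {{}, {[0=2]}, {[1=3]}, {[0=2], [1=3]}} (4 elements).


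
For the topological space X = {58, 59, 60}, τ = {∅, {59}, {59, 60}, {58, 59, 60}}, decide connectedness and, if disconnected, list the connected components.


(X, τ) is connected.

Find clopen sets (U ∈ τ with X ∖ U ∈ τ):
  U = ∅, X ∖ U = {58, 59, 60} — both open, so U is clopen.
  U = {58, 59, 60}, X ∖ U = ∅ — both open, so U is clopen.
Only trivial clopens (∅ and X) exist, so (X, τ) is connected.
Compute connected components by grouping points that agree on all clopens:
  component: {58, 59, 60}


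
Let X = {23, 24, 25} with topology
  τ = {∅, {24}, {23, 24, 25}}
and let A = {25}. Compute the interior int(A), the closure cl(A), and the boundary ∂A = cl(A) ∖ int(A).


int(A) = ∅, cl(A) = {23, 25}, ∂A = {23, 25}.

Closed sets in (X, τ) are complements of opens:
  closed(X, τ) = {∅, {23, 25}, {23, 24, 25}}.
int(A) = ⋃ {U ∈ τ : U ⊆ A}. Opens contained in A: ∅.
Taking the union of these: int(A) = ∅.
cl(A) = ⋂ {C closed : A ⊆ C}. Closed sets containing A: {23, 25}, {23, 24, 25}.
Intersecting these: cl(A) = {23, 25}.
∂A = cl(A) ∖ int(A) = {23, 25} ∖ ∅ = {23, 25}.


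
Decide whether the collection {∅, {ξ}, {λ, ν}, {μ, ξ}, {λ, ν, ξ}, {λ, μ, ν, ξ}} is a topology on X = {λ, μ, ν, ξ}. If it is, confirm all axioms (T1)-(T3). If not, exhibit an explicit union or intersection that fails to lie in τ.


τ IS a topology on X.

Axiom (T1): ∅ ∈ τ? Yes; X ∈ τ? Yes.
Axiom (T2/T3): check pairwise unions and intersections of members of τ.
All pairwise intersections and unions checked — each lies in τ. Therefore τ satisfies (T1), (T2), (T3): it IS a topology on X.


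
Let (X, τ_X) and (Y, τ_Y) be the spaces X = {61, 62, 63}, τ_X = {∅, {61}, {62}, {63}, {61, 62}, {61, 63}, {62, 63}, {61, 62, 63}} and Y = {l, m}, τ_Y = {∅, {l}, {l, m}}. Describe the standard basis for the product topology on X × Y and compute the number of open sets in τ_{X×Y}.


Basis B = {∅ × ∅, {61} × {l}, {62} × {l}, {63} × {l}, {61} × {l, m}, {61, 62} × {l}, {61, 63} × {l}, {62} × {l, m}, {62, 63} × {l}, {63} × {l, m}, {61, 62, 63} × {l}, {61, 62} × {l, m}, {61, 63} × {l, m}, {62, 63} × {l, m}, {61, 62, 63} × {l, m}}; |τ_{X×Y}| = 27.

Enumerate products U × V with U ∈ τ_X, V ∈ τ_Y (deduplicated):
  ∅ × ∅ = {} (∅)
  {61} × {l} = {(61,l)}
  {62} × {l} = {(62,l)}
  {63} × {l} = {(63,l)}
  {61} × {l, m} = {(61,l), (61,m)}
  {61, 62} × {l} = {(61,l), (62,l)}
  {61, 63} × {l} = {(61,l), (63,l)}
  {62} × {l, m} = {(62,l), (62,m)}
  {62, 63} × {l} = {(62,l), (63,l)}
  {63} × {l, m} = {(63,l), (63,m)}
  {61, 62, 63} × {l} = {(61,l), (62,l), (63,l)}
  {61, 62} × {l, m} = {(61,l), (61,m), (62,l), (62,m)}
  {61, 63} × {l, m} = {(61,l), (61,m), (63,l), (63,m)}
  {62, 63} × {l, m} = {(62,l), (62,m), (63,l), (63,m)}
  {61, 62, 63} × {l, m} = {(61,l), (61,m), (62,l), (62,m), (63,l), (63,m)}
These 15 distinct sets form the basis B.
Close under arbitrary unions to get τ_{X×Y}; counting gives |τ_{X×Y}| = 27.
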